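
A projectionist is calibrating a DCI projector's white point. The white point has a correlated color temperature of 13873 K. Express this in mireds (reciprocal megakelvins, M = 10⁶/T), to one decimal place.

72.1 mireds

M = 10⁶ / 13873 = 72.082 → 72.1 mireds.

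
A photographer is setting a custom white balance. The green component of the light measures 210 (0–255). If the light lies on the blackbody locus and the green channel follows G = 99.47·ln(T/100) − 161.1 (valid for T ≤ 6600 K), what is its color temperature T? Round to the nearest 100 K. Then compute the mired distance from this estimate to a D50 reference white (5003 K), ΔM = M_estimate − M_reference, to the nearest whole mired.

ln t = (210 + 161.1) / 99.47 = 3.7308.
t = e^3.7308 = 41.711.
T = 100·t = 4171 K → 4200 K to the nearest 100 K.
M_estimate = 10⁶/4200 = 238.10; M_reference = 10⁶/5003 = 199.88.
ΔM = 238.10 − 199.88 = 38.22 → +38 mireds.

+38 mireds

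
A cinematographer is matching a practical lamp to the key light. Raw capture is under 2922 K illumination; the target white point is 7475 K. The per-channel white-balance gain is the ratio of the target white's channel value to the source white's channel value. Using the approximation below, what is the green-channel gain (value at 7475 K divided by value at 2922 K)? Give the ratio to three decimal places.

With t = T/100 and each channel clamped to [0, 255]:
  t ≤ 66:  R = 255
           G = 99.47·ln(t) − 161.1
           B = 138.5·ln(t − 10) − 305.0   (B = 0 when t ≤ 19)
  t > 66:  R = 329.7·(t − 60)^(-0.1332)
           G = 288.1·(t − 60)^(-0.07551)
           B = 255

1.347

At 2922 K (t = 29.22):
  G = 99.47·ln 29.22 − 161.1 = 99.47·3.3749 − 161.1 = 174.597.
At 7475 K (t = 74.75):
  G = 288.1·(74.75 − 60)^(-0.07551) = 288.1·14.75^(-0.07551) = 288.1·0.81610 = 235.119.
Gain = 235.119 / 174.597 = 1.3466 → 1.347.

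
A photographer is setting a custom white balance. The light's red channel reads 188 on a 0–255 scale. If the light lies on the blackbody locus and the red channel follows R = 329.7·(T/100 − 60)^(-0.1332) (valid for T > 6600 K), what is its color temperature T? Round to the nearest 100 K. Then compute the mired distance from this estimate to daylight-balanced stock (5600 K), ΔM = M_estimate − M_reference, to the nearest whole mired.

-100 mireds

(t − 60)^(-0.1332) = 188/329.7 = 0.57022.
t − 60 = 0.57022^(1/-0.1332) = 0.57022^(-7.508) = 67.848, so t = 127.848.
T = 100·t = 12785 K → 12800 K to the nearest 100 K.
M_estimate = 10⁶/12800 = 78.12; M_reference = 10⁶/5600 = 178.57.
ΔM = 78.12 − 178.57 = -100.45 → -100 mireds.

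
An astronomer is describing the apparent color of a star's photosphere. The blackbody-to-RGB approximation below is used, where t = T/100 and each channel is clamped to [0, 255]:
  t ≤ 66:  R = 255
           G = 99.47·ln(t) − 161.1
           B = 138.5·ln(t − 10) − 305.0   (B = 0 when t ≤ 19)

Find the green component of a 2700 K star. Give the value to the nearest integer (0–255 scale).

167

t = 2700/100 = 27; the t ≤ 66 branch applies.
G = 99.47·ln 27 − 161.1 = 99.47·3.2958 − 161.1 = 166.737.
Rounded: 167.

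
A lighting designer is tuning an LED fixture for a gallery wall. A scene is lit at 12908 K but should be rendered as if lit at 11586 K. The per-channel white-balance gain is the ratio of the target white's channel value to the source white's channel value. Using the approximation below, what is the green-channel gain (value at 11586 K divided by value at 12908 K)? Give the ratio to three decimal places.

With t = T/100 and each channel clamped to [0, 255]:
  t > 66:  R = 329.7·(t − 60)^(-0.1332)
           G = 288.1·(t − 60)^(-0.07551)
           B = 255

1.016

At 12908 K (t = 129.08):
  G = 288.1·(129.08 − 60)^(-0.07551) = 288.1·69.08^(-0.07551) = 288.1·0.72629 = 209.244.
At 11586 K (t = 115.86):
  G = 288.1·(115.86 − 60)^(-0.07551) = 288.1·55.86^(-0.07551) = 288.1·0.73803 = 212.628.
Gain = 212.628 / 209.244 = 1.0162 → 1.016.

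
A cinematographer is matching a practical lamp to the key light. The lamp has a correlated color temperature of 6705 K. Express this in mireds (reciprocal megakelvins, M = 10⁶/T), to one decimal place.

149.1 mireds

M = 10⁶ / 6705 = 149.142 → 149.1 mireds.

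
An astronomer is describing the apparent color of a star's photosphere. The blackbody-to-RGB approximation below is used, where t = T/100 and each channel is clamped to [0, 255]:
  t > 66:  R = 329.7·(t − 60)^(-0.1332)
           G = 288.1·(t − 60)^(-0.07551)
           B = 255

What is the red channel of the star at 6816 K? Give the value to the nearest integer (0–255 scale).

249

t = 6816/100 = 68.16; the t > 66 branch applies.
R = 329.7·(68.16 − 60)^(-0.1332) = 329.7·8.16^(-0.1332) = 329.7·0.75607 = 249.277.
Rounded: 249.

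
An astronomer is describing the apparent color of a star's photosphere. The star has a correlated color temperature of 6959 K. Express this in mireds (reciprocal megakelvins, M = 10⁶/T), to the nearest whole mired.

M = 10⁶ / 6959 = 143.699 → 144 mireds.

144 mireds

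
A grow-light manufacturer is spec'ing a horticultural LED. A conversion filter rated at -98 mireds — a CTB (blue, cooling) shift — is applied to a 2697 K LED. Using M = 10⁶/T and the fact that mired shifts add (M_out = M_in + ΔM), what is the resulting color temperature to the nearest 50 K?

M_in = 10⁶/2697 = 370.78 mireds.
M_out = 370.78 + (-98) = 272.78 mireds.
T_out = 10⁶/272.78 = 3665.9 K → 3650 K.

3650 K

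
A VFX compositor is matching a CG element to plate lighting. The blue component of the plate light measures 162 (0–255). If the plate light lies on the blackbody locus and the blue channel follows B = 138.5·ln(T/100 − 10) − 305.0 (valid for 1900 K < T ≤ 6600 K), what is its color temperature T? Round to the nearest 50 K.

ln(t − 10) = (162 + 305.0) / 138.5 = 3.3718.
t − 10 = e^3.3718 = 29.132, so t = 39.132.
T = 100·t = 3913 K → 3900 K to the nearest 50 K.

3900 K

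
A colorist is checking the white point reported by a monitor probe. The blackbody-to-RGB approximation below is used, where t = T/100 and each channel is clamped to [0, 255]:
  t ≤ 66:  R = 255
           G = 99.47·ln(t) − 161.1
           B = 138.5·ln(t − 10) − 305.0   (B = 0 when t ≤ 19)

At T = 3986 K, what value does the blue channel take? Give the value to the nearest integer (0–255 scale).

t = 3986/100 = 39.86; the t ≤ 66 branch applies.
B = 138.5·ln(39.86 − 10) − 305.0 = 138.5·ln 29.86 − 305.0 = 138.5·3.3965 − 305.0 = 165.418.
Rounded: 165.

165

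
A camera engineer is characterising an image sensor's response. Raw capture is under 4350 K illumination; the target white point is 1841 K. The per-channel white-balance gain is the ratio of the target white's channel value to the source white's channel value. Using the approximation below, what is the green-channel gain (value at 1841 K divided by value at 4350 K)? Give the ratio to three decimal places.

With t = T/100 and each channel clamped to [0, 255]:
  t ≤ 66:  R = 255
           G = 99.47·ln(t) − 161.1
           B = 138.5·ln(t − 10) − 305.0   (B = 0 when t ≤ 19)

At 4350 K (t = 43.5):
  G = 99.47·ln 43.5 − 161.1 = 99.47·3.7728 − 161.1 = 214.177.
At 1841 K (t = 18.41):
  G = 99.47·ln 18.41 − 161.1 = 99.47·2.9129 − 161.1 = 128.646.
Gain = 128.646 / 214.177 = 0.6007 → 0.601.

0.601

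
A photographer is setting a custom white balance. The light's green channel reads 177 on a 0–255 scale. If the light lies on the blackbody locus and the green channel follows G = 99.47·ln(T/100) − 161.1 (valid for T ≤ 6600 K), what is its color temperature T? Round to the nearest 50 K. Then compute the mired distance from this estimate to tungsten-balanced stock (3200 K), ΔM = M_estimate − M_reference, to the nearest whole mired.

ln t = (177 + 161.1) / 99.47 = 3.3990.
t = e^3.3990 = 29.935.
T = 100·t = 2993 K → 3000 K to the nearest 50 K.
M_estimate = 10⁶/3000 = 333.33; M_reference = 10⁶/3200 = 312.50.
ΔM = 333.33 − 312.50 = 20.83 → +21 mireds.

+21 mireds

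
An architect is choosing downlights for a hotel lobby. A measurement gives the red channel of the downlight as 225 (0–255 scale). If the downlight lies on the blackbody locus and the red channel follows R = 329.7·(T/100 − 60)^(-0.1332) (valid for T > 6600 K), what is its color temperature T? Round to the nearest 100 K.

7800 K

(t − 60)^(-0.1332) = 225/329.7 = 0.68244.
t − 60 = 0.68244^(1/-0.1332) = 0.68244^(-7.508) = 17.610, so t = 77.610.
T = 100·t = 7761 K → 7800 K to the nearest 100 K.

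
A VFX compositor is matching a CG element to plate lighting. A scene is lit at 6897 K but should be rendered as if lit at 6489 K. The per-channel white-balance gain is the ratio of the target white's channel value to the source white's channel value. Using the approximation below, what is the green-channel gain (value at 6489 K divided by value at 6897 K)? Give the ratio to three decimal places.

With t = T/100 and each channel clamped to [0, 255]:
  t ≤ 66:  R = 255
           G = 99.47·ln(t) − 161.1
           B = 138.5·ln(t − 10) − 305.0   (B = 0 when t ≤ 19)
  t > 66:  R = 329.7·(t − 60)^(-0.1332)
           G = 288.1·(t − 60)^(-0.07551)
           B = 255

At 6897 K (t = 68.97):
  G = 288.1·(68.97 − 60)^(-0.07551) = 288.1·8.97^(-0.07551) = 288.1·0.84733 = 244.117.
At 6489 K (t = 64.89):
  G = 99.47·ln 64.89 − 161.1 = 99.47·4.1727 − 161.1 = 253.958.
Gain = 253.958 / 244.117 = 1.0403 → 1.040.

1.040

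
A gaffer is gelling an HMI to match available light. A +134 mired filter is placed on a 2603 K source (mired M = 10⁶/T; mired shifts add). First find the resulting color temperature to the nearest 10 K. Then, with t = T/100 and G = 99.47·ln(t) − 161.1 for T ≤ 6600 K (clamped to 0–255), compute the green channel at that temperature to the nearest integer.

M_in = 10⁶/2603 = 384.17; M_out = 384.17 + (+134) = 518.17.
T_out = 10⁶/518.17 = 1929.9 K → 1930 K; t = 19.3.
G = 99.47·ln 19.3 − 161.1 = 99.47·2.9601 − 161.1 = 133.342.
Rounded: 133.

133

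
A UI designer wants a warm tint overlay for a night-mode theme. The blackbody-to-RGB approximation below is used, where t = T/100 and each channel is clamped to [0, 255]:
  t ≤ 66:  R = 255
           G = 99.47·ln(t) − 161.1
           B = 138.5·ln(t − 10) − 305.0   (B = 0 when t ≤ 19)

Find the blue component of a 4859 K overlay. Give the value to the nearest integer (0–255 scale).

201

t = 4859/100 = 48.59; the t ≤ 66 branch applies.
B = 138.5·ln(48.59 − 10) − 305.0 = 138.5·ln 38.59 − 305.0 = 138.5·3.6530 − 305.0 = 200.940.
Rounded: 201.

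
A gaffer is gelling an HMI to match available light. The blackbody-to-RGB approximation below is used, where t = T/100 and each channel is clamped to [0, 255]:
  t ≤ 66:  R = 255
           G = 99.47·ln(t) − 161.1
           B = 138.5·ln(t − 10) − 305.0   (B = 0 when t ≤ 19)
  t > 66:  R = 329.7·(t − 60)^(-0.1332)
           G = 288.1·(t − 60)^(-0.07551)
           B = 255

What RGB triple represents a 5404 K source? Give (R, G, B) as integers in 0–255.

(255, 236, 219)

t = 5404/100 = 54.04; the t ≤ 66 branch applies.
R = 255 by definition for t ≤ 66.
G = 99.47·ln 54.04 − 161.1 = 99.47·3.9897 − 161.1 = 235.758.
B = 138.5·ln(54.04 − 10) − 305.0 = 138.5·ln 44.04 − 305.0 = 138.5·3.7851 − 305.0 = 219.236.
Rounded: (255, 236, 219).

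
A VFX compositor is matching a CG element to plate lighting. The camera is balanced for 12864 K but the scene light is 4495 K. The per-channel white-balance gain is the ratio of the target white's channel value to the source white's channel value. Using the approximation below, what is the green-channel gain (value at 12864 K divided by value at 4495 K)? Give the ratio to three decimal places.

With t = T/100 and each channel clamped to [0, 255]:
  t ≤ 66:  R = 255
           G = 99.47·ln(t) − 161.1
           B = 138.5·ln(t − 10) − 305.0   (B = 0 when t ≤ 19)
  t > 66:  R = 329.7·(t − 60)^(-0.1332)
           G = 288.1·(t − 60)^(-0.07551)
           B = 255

0.963

At 4495 K (t = 44.95):
  G = 99.47·ln 44.95 − 161.1 = 99.47·3.8056 − 161.1 = 217.438.
At 12864 K (t = 128.64):
  G = 288.1·(128.64 − 60)^(-0.07551) = 288.1·68.64^(-0.07551) = 288.1·0.72664 = 209.345.
Gain = 209.345 / 217.438 = 0.9628 → 0.963.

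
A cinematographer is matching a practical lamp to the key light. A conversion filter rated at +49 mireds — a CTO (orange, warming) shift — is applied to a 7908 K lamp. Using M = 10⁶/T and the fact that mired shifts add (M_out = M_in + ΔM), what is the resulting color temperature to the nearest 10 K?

5700 K

M_in = 10⁶/7908 = 126.45 mireds.
M_out = 126.45 + (+49) = 175.45 mireds.
T_out = 10⁶/175.45 = 5699.5 K → 5700 K.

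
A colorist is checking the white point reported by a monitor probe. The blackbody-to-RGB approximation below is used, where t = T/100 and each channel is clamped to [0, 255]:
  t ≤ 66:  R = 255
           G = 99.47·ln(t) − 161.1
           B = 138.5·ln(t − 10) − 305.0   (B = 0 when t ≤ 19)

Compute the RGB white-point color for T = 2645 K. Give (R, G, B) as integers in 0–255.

t = 2645/100 = 26.45; the t ≤ 66 branch applies.
R = 255 by definition for t ≤ 66.
G = 99.47·ln 26.45 − 161.1 = 99.47·3.2753 − 161.1 = 164.690.
B = 138.5·ln(26.45 − 10) − 305.0 = 138.5·ln 16.45 − 305.0 = 138.5·2.8003 − 305.0 = 82.845.
Rounded: (255, 165, 83).

(255, 165, 83)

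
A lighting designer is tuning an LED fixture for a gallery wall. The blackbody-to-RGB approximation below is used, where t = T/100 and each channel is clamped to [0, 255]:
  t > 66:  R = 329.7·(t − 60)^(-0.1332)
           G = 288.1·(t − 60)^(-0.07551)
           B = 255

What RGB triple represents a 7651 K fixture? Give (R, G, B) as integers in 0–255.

(227, 233, 255)

t = 7651/100 = 76.51; the t > 66 branch applies.
R = 329.7·(76.51 − 60)^(-0.1332) = 329.7·16.51^(-0.1332) = 329.7·0.68833 = 226.942.
G = 288.1·(76.51 − 60)^(-0.07551) = 288.1·16.51^(-0.07551) = 288.1·0.80919 = 233.126.
B = 255 by definition for t > 66.
Rounded: (227, 233, 255).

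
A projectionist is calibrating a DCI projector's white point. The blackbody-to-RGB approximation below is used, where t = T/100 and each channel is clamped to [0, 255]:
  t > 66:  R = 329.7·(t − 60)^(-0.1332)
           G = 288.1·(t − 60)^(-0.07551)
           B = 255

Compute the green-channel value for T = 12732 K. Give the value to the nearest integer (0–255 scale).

t = 12732/100 = 127.32; the t > 66 branch applies.
G = 288.1·(127.32 − 60)^(-0.07551) = 288.1·67.32^(-0.07551) = 288.1·0.72771 = 209.653.
Rounded: 210.

210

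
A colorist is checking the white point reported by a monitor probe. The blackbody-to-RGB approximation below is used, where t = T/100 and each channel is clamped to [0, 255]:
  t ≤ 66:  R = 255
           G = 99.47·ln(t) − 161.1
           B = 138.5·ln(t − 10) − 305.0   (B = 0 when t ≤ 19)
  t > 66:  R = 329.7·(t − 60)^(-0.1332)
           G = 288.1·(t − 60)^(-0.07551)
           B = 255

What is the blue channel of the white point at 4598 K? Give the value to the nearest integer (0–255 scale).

191

t = 4598/100 = 45.98; the t ≤ 66 branch applies.
B = 138.5·ln(45.98 − 10) − 305.0 = 138.5·ln 35.98 − 305.0 = 138.5·3.5830 − 305.0 = 191.240.
Rounded: 191.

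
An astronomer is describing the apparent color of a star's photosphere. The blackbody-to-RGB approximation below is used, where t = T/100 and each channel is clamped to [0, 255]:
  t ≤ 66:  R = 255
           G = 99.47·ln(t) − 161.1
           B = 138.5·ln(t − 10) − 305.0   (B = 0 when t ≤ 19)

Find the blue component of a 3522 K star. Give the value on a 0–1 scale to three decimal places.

0.557

t = 3522/100 = 35.22; the t ≤ 66 branch applies.
B = 138.5·ln(35.22 − 10) − 305.0 = 138.5·ln 25.22 − 305.0 = 138.5·3.2276 − 305.0 = 142.028.
On a 0–1 scale: 142.028/255 = 0.5570 → 0.557.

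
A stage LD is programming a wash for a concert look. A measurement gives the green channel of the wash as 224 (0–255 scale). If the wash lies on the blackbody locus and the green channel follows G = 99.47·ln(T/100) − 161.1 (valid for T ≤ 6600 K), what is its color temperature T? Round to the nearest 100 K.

4800 K

ln t = (224 + 161.1) / 99.47 = 3.8715.
t = e^3.8715 = 48.015.
T = 100·t = 4802 K → 4800 K to the nearest 100 K.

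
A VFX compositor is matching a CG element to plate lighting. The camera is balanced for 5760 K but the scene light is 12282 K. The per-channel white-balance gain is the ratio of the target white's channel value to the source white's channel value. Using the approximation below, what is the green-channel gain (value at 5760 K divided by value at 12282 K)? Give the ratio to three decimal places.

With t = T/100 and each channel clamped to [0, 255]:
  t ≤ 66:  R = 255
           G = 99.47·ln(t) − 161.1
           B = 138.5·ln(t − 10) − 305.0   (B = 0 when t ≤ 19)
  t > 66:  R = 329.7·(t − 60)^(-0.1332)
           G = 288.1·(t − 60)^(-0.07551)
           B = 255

1.149

At 12282 K (t = 122.82):
  G = 288.1·(122.82 − 60)^(-0.07551) = 288.1·62.82^(-0.07551) = 288.1·0.73152 = 210.751.
At 5760 K (t = 57.6):
  G = 99.47·ln 57.6 − 161.1 = 99.47·4.0535 − 161.1 = 242.104.
Gain = 242.104 / 210.751 = 1.1488 → 1.149.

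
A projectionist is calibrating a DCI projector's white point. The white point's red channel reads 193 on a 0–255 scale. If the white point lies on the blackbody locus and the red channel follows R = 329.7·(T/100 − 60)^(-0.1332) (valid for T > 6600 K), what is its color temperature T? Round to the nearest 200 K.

11600 K

(t − 60)^(-0.1332) = 193/329.7 = 0.58538.
t − 60 = 0.58538^(1/-0.1332) = 0.58538^(-7.508) = 55.713, so t = 115.713.
T = 100·t = 11571 K → 11600 K to the nearest 200 K.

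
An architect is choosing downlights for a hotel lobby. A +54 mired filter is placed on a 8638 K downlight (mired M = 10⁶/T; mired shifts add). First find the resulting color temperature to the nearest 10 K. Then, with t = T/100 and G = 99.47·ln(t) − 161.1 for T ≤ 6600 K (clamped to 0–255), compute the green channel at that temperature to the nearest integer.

244

M_in = 10⁶/8638 = 115.77; M_out = 115.77 + (+54) = 169.77.
T_out = 10⁶/169.77 = 5890.4 K → 5890 K; t = 58.9.
G = 99.47·ln 58.9 − 161.1 = 99.47·4.0758 − 161.1 = 244.324.
Rounded: 244.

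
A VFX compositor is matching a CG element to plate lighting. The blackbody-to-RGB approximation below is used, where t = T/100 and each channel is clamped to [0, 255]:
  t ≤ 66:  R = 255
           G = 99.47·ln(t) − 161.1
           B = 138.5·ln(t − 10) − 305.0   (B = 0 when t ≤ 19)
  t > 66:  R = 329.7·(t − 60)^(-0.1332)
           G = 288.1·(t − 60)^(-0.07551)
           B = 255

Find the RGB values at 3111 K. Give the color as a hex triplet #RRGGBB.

#FFB575

t = 3111/100 = 31.11; the t ≤ 66 branch applies.
R = 255 by definition for t ≤ 66.
G = 99.47·ln 31.11 − 161.1 = 99.47·3.4375 − 161.1 = 180.831.
B = 138.5·ln(31.11 − 10) − 305.0 = 138.5·ln 21.11 − 305.0 = 138.5·3.0497 − 305.0 = 117.390.
Rounded: (255, 181, 117).
In hex: #FFB575.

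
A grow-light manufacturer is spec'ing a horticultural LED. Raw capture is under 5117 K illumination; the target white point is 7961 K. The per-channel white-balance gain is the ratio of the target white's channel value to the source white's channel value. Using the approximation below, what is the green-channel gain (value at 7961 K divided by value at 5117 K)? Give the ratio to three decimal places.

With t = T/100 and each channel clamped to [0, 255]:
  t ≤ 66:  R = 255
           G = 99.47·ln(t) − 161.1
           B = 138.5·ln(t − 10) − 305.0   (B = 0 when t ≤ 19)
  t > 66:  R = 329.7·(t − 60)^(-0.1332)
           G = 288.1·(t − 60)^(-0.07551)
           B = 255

0.999

At 5117 K (t = 51.17):
  G = 99.47·ln 51.17 − 161.1 = 99.47·3.9352 − 161.1 = 230.330.
At 7961 K (t = 79.61):
  G = 288.1·(79.61 − 60)^(-0.07551) = 288.1·19.61^(-0.07551) = 288.1·0.79874 = 230.117.
Gain = 230.117 / 230.330 = 0.9991 → 0.999.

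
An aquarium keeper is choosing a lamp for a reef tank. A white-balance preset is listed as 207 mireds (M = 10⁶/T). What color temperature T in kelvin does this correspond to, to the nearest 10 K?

T = 10⁶ / 207 = 4830.92 K → 4830 K.

4830 K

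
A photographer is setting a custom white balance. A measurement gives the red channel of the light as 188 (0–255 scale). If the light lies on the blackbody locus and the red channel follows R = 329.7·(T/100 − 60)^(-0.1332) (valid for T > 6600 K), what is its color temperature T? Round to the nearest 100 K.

(t − 60)^(-0.1332) = 188/329.7 = 0.57022.
t − 60 = 0.57022^(1/-0.1332) = 0.57022^(-7.508) = 67.848, so t = 127.848.
T = 100·t = 12785 K → 12800 K to the nearest 100 K.

12800 K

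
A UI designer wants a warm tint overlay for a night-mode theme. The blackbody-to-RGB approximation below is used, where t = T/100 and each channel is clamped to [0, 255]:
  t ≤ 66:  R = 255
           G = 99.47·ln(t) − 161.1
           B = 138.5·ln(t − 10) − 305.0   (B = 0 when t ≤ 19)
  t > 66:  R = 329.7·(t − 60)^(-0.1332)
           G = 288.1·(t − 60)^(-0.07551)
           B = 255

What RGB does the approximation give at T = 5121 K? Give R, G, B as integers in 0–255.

t = 5121/100 = 51.21; the t ≤ 66 branch applies.
R = 255 by definition for t ≤ 66.
G = 99.47·ln 51.21 − 161.1 = 99.47·3.9359 − 161.1 = 230.407.
B = 138.5·ln(51.21 − 10) − 305.0 = 138.5·ln 41.21 − 305.0 = 138.5·3.7187 − 305.0 = 210.037.
Rounded: (255, 230, 210).

R=255, G=230, B=210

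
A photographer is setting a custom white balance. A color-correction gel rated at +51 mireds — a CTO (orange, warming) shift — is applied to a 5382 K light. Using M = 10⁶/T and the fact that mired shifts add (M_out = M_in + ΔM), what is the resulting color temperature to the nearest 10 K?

4220 K

M_in = 10⁶/5382 = 185.80 mireds.
M_out = 185.80 + (+51) = 236.80 mireds.
T_out = 10⁶/236.80 = 4222.9 K → 4220 K.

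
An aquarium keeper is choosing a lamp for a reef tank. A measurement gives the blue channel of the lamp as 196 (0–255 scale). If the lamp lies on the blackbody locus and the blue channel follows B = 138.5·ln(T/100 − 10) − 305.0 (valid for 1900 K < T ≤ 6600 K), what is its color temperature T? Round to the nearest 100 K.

4700 K

ln(t − 10) = (196 + 305.0) / 138.5 = 3.6173.
t − 10 = e^3.6173 = 37.238, so t = 47.238.
T = 100·t = 4724 K → 4700 K to the nearest 100 K.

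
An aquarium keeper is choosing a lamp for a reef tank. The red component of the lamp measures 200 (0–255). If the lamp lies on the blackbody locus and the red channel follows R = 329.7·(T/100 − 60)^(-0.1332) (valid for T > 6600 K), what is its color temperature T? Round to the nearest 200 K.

(t − 60)^(-0.1332) = 200/329.7 = 0.60661.
t − 60 = 0.60661^(1/-0.1332) = 0.60661^(-7.508) = 42.638, so t = 102.638.
T = 100·t = 10264 K → 10200 K to the nearest 200 K.

10200 K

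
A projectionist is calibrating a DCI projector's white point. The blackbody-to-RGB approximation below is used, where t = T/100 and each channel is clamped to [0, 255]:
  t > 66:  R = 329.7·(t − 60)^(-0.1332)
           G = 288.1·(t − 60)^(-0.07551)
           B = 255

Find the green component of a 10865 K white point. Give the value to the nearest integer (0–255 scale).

215

t = 10865/100 = 108.65; the t > 66 branch applies.
G = 288.1·(108.65 − 60)^(-0.07551) = 288.1·48.65^(-0.07551) = 288.1·0.74578 = 214.858.
Rounded: 215.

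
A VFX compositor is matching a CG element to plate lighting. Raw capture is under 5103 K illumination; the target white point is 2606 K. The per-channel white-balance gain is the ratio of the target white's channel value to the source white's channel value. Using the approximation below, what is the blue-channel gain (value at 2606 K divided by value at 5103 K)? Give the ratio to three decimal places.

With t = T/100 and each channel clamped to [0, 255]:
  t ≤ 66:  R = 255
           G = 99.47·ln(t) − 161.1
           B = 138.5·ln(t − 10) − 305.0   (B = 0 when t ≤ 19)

0.380

At 5103 K (t = 51.03):
  B = 138.5·ln(51.03 − 10) − 305.0 = 138.5·ln 41.03 − 305.0 = 138.5·3.7143 − 305.0 = 209.431.
At 2606 K (t = 26.06):
  B = 138.5·ln(26.06 − 10) − 305.0 = 138.5·ln 16.06 − 305.0 = 138.5·2.7763 − 305.0 = 79.522.
Gain = 79.522 / 209.431 = 0.3797 → 0.380.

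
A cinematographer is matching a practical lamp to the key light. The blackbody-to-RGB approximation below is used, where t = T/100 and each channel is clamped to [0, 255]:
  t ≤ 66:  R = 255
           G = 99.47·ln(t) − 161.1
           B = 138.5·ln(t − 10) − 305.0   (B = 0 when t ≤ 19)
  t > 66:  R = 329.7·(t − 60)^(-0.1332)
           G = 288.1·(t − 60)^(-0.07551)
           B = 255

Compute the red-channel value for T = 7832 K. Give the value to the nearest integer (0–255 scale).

t = 7832/100 = 78.32; the t > 66 branch applies.
R = 329.7·(78.32 − 60)^(-0.1332) = 329.7·18.32^(-0.1332) = 329.7·0.67886 = 223.819.
Rounded: 224.

224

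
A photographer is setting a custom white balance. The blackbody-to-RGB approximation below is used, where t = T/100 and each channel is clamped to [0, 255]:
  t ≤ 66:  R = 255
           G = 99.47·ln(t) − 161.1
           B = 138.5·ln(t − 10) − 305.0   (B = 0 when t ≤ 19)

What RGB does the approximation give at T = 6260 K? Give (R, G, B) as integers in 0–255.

t = 6260/100 = 62.6; the t ≤ 66 branch applies.
R = 255 by definition for t ≤ 66.
G = 99.47·ln 62.6 − 161.1 = 99.47·4.1368 − 161.1 = 250.384.
B = 138.5·ln(62.6 − 10) − 305.0 = 138.5·ln 52.6 − 305.0 = 138.5·3.9627 − 305.0 = 243.836.
Rounded: (255, 250, 244).

(255, 250, 244)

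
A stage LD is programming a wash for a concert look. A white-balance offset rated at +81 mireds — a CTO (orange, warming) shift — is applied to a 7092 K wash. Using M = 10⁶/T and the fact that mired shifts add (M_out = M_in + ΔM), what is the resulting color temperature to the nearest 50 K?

4500 K

M_in = 10⁶/7092 = 141.00 mireds.
M_out = 141.00 + (+81) = 222.00 mireds.
T_out = 10⁶/222.00 = 4504.4 K → 4500 K.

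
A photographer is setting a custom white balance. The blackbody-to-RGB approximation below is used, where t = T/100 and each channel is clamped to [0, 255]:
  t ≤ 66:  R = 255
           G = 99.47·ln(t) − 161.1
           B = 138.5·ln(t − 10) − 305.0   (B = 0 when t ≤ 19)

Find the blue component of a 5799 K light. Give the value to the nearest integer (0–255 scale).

231

t = 5799/100 = 57.99; the t ≤ 66 branch applies.
B = 138.5·ln(57.99 − 10) − 305.0 = 138.5·ln 47.99 − 305.0 = 138.5·3.8710 − 305.0 = 231.132.
Rounded: 231.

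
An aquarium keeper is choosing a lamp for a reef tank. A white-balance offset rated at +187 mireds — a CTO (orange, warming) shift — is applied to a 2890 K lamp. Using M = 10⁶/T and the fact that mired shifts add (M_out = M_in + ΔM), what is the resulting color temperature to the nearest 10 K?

1880 K

M_in = 10⁶/2890 = 346.02 mireds.
M_out = 346.02 + (+187) = 533.02 mireds.
T_out = 10⁶/533.02 = 1876.1 K → 1880 K.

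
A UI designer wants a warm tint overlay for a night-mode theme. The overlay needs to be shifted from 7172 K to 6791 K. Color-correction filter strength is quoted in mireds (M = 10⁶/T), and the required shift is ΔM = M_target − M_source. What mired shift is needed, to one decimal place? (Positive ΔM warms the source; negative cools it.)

+7.8 mireds

M_source = 10⁶/7172 = 139.431; M_target = 10⁶/6791 = 147.254.
ΔM = 147.254 − 139.431 = 7.823 → +7.8 mireds, a warming shift.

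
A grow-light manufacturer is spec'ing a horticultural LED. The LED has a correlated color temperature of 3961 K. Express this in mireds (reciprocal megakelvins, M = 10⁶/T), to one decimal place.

M = 10⁶ / 3961 = 252.461 → 252.5 mireds.

252.5 mireds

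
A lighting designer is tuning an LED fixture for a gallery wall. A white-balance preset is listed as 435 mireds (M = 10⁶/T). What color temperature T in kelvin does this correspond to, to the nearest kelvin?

2299 K

T = 10⁶ / 435 = 2298.85 K → 2299 K.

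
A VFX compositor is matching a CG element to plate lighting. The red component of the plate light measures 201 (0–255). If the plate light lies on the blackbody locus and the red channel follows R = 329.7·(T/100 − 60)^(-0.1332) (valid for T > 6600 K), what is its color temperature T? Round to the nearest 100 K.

(t − 60)^(-0.1332) = 201/329.7 = 0.60965.
t − 60 = 0.60965^(1/-0.1332) = 0.60965^(-7.508) = 41.071, so t = 101.071.
T = 100·t = 10107 K → 10100 K to the nearest 100 K.

10100 K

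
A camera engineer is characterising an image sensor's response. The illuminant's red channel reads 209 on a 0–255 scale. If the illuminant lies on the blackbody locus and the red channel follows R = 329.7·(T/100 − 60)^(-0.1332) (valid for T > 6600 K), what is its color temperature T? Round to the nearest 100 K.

(t − 60)^(-0.1332) = 209/329.7 = 0.63391.
t − 60 = 0.63391^(1/-0.1332) = 0.63391^(-7.508) = 30.639, so t = 90.639.
T = 100·t = 9064 K → 9100 K to the nearest 100 K.

9100 K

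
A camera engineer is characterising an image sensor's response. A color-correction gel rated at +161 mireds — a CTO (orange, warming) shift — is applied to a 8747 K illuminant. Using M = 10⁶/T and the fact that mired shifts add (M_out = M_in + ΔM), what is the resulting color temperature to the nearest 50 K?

3650 K

M_in = 10⁶/8747 = 114.32 mireds.
M_out = 114.32 + (+161) = 275.32 mireds.
T_out = 10⁶/275.32 = 3632.1 K → 3650 K.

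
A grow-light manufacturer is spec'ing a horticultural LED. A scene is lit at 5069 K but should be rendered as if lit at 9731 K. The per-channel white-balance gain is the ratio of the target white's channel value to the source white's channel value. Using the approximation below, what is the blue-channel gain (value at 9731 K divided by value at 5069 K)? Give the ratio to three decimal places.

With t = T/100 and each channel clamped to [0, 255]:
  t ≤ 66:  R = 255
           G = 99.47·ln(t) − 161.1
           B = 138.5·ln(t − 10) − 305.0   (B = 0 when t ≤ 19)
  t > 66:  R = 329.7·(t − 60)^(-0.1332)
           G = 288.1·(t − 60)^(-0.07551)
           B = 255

At 5069 K (t = 50.69):
  B = 138.5·ln(50.69 − 10) − 305.0 = 138.5·ln 40.69 − 305.0 = 138.5·3.7060 − 305.0 = 208.279.
At 9731 K (t = 97.31):
  B = 255 by definition for t > 66.
Gain = 255.000 / 208.279 = 1.2243 → 1.224.

1.224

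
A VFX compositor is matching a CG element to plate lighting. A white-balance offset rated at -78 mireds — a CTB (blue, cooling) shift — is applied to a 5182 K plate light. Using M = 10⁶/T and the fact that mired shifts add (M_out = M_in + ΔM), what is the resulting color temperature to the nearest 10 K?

8700 K

M_in = 10⁶/5182 = 192.98 mireds.
M_out = 192.98 + (-78) = 114.98 mireds.
T_out = 10⁶/114.98 = 8697.5 K → 8700 K.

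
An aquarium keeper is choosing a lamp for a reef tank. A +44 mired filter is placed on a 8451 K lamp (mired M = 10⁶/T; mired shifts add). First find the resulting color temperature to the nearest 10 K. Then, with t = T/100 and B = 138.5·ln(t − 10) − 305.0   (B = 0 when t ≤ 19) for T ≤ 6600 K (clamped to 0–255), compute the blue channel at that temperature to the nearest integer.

241

M_in = 10⁶/8451 = 118.33; M_out = 118.33 + (+44) = 162.33.
T_out = 10⁶/162.33 = 6160.3 K → 6160 K; t = 61.6.
B = 138.5·ln(61.6 − 10) − 305.0 = 138.5·ln 51.6 − 305.0 = 138.5·3.9435 − 305.0 = 241.178.
Rounded: 241.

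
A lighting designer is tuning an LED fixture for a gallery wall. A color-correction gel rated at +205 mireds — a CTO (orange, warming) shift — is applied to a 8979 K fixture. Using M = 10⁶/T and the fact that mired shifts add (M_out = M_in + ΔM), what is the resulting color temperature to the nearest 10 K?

M_in = 10⁶/8979 = 111.37 mireds.
M_out = 111.37 + (+205) = 316.37 mireds.
T_out = 10⁶/316.37 = 3160.8 K → 3160 K.

3160 K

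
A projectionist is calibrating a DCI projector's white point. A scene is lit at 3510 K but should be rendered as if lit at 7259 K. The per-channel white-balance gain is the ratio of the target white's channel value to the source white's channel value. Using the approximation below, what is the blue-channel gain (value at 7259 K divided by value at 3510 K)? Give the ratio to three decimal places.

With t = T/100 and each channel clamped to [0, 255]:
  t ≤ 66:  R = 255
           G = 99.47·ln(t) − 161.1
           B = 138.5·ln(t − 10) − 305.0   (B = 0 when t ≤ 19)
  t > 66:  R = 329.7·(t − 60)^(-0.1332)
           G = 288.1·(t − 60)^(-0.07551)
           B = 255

1.804

At 3510 K (t = 35.1):
  B = 138.5·ln(35.1 − 10) − 305.0 = 138.5·ln 25.1 − 305.0 = 138.5·3.2229 − 305.0 = 141.367.
At 7259 K (t = 72.59):
  B = 255 by definition for t > 66.
Gain = 255.000 / 141.367 = 1.8038 → 1.804.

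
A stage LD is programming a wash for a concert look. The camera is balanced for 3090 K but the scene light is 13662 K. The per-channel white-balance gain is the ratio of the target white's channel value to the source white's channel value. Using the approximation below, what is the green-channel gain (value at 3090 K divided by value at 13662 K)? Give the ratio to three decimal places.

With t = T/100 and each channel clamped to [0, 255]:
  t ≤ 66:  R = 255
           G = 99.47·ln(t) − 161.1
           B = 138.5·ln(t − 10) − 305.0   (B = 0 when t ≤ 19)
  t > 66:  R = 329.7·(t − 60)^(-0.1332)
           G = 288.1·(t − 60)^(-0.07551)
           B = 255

0.868

At 13662 K (t = 136.62):
  G = 288.1·(136.62 − 60)^(-0.07551) = 288.1·76.62^(-0.07551) = 288.1·0.72063 = 207.614.
At 3090 K (t = 30.9):
  G = 99.47·ln 30.9 − 161.1 = 99.47·3.4308 − 161.1 = 180.157.
Gain = 180.157 / 207.614 = 0.8678 → 0.868.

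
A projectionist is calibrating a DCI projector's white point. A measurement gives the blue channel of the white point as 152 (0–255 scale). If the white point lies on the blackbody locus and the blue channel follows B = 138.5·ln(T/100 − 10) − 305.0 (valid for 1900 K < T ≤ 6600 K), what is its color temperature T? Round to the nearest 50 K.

ln(t − 10) = (152 + 305.0) / 138.5 = 3.2996.
t − 10 = e^3.2996 = 27.103, so t = 37.103.
T = 100·t = 3710 K → 3700 K to the nearest 50 K.

3700 K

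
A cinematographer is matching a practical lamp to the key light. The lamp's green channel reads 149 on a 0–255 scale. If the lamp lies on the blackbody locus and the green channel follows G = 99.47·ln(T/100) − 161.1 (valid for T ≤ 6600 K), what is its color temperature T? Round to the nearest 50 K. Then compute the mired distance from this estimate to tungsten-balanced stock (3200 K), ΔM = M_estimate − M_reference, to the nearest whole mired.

+132 mireds

ln t = (149 + 161.1) / 99.47 = 3.1175.
t = e^3.1175 = 22.590.
T = 100·t = 2259 K → 2250 K to the nearest 50 K.
M_estimate = 10⁶/2250 = 444.44; M_reference = 10⁶/3200 = 312.50.
ΔM = 444.44 − 312.50 = 131.94 → +132 mireds.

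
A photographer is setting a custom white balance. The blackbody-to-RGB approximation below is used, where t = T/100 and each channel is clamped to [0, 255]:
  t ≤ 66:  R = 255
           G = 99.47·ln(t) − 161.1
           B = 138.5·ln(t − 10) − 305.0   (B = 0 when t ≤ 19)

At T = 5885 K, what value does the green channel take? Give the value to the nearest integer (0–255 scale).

244

t = 5885/100 = 58.85; the t ≤ 66 branch applies.
G = 99.47·ln 58.85 − 161.1 = 99.47·4.0750 − 161.1 = 244.239.
Rounded: 244.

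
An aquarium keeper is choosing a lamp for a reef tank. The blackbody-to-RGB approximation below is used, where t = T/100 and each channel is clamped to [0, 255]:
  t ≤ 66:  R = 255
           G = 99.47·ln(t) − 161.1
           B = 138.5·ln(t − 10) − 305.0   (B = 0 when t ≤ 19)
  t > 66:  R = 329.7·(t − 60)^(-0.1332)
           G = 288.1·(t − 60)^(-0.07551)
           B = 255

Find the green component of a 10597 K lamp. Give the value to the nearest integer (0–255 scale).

216

t = 10597/100 = 105.97; the t > 66 branch applies.
G = 288.1·(105.97 − 60)^(-0.07551) = 288.1·45.97^(-0.07551) = 288.1·0.74897 = 215.779.
Rounded: 216.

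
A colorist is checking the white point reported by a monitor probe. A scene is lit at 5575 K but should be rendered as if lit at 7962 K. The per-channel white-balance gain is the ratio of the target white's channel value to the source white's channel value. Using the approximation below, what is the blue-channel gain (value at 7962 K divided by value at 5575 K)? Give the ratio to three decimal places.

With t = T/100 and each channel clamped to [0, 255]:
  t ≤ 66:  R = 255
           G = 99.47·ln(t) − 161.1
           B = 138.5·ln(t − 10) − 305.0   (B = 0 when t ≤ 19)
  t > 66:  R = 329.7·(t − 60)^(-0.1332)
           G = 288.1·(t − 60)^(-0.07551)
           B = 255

At 5575 K (t = 55.75):
  B = 138.5·ln(55.75 − 10) − 305.0 = 138.5·ln 45.75 − 305.0 = 138.5·3.8232 − 305.0 = 224.512.
At 7962 K (t = 79.62):
  B = 255 by definition for t > 66.
Gain = 255.000 / 224.512 = 1.1358 → 1.136.

1.136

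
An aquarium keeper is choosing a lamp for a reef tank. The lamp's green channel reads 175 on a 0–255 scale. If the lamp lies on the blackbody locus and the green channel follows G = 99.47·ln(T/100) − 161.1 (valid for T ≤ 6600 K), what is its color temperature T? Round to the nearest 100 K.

ln t = (175 + 161.1) / 99.47 = 3.3789.
t = e^3.3789 = 29.339.
T = 100·t = 2934 K → 2900 K to the nearest 100 K.

2900 K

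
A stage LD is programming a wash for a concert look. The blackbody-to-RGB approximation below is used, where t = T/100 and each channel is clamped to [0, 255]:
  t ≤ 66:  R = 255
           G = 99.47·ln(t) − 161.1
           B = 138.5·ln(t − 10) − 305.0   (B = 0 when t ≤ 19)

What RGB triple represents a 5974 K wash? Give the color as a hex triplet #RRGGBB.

#FFF6EC

t = 5974/100 = 59.74; the t ≤ 66 branch applies.
R = 255 by definition for t ≤ 66.
G = 99.47·ln 59.74 − 161.1 = 99.47·4.0900 − 161.1 = 245.732.
B = 138.5·ln(59.74 − 10) − 305.0 = 138.5·ln 49.74 − 305.0 = 138.5·3.9068 − 305.0 = 236.093.
Rounded: (255, 246, 236).
In hex: #FFF6EC.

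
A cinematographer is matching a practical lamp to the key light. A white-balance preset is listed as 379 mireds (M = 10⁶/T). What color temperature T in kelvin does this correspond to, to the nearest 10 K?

T = 10⁶ / 379 = 2638.52 K → 2640 K.

2640 K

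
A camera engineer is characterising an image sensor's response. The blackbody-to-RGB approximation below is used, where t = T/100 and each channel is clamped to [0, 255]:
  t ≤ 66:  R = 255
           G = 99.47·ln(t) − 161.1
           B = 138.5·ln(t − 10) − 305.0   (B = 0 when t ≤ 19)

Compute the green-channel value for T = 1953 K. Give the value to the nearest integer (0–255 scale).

135

t = 1953/100 = 19.53; the t ≤ 66 branch applies.
G = 99.47·ln 19.53 − 161.1 = 99.47·2.9720 − 161.1 = 134.520.
Rounded: 135.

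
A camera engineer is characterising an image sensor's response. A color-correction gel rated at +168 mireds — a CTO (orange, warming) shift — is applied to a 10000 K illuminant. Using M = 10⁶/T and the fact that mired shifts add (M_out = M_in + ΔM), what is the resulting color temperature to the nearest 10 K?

M_in = 10⁶/10000 = 100.00 mireds.
M_out = 100.00 + (+168) = 268.00 mireds.
T_out = 10⁶/268.00 = 3731.3 K → 3730 K.

3730 K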